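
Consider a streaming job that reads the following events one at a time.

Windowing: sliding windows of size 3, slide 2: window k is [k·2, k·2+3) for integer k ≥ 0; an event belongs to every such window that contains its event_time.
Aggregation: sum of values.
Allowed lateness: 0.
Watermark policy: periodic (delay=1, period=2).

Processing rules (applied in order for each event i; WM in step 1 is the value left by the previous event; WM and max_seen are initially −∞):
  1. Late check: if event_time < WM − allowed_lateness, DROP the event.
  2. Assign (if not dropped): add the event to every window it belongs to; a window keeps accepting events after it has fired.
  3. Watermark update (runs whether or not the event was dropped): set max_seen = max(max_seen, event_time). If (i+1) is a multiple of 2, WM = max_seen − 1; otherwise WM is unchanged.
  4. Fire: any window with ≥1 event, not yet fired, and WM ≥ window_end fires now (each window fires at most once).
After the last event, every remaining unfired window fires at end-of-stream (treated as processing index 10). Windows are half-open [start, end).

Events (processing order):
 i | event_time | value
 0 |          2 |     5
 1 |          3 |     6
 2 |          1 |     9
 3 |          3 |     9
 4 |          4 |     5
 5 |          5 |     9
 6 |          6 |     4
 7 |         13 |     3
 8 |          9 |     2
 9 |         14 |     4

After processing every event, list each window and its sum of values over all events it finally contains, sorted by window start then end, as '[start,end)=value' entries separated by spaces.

[0,3)=5 [2,5)=25 [4,7)=18 [6,9)=4 [12,15)=7 [14,17)=4

i=0 t=2 v=5: → [2,5),[0,3); WM=−∞
i=1 t=3 v=6: → [2,5); WM=2
i=2 t=1 v=9: DROP (t<2-0); WM=2
i=3 t=3 v=9: → [2,5); WM=2
i=4 t=4 v=5: → [4,7),[2,5); WM=2
i=5 t=5 v=9: → [4,7); WM=4; [0,3) fires=5
i=6 t=6 v=4: → [6,9),[4,7); WM=4
i=7 t=13 v=3: → [12,15); WM=12; [2,5) fires=25 [4,7) fires=18 [6,9) fires=4
i=8 t=9 v=2: DROP (t<12-0); WM=12
i=9 t=14 v=4: → [14,17),[12,15); WM=13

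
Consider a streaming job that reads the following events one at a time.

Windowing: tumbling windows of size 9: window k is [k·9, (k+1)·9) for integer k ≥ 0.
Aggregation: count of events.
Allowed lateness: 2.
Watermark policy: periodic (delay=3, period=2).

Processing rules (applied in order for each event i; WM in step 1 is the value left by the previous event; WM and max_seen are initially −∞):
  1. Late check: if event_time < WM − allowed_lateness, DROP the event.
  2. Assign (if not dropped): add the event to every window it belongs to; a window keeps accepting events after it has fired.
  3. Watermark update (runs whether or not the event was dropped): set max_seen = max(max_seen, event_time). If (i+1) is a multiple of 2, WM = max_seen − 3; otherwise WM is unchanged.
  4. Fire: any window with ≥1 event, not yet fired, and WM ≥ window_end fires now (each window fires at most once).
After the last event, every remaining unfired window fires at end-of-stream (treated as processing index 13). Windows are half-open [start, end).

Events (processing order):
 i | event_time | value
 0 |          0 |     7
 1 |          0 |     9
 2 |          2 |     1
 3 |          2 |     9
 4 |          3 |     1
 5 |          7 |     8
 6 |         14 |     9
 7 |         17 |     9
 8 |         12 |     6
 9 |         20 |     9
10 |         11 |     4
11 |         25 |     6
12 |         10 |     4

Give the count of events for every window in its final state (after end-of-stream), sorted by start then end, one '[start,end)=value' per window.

i=0 t=0 v=7: → [0,9); WM=−∞
i=1 t=0 v=9: → [0,9); WM=-3
i=2 t=2 v=1: → [0,9); WM=-3
i=3 t=2 v=9: → [0,9); WM=-1
i=4 t=3 v=1: → [0,9); WM=-1
i=5 t=7 v=8: → [0,9); WM=4
i=6 t=14 v=9: → [9,18); WM=4
i=7 t=17 v=9: → [9,18); WM=14; [0,9) fires=6
i=8 t=12 v=6: → [9,18); WM=14
i=9 t=20 v=9: → [18,27); WM=17
i=10 t=11 v=4: DROP (t<17-2); WM=17
i=11 t=25 v=6: → [18,27); WM=22; [9,18) fires=3
i=12 t=10 v=4: DROP (t<22-2); WM=22

[0,9)=6 [9,18)=3 [18,27)=2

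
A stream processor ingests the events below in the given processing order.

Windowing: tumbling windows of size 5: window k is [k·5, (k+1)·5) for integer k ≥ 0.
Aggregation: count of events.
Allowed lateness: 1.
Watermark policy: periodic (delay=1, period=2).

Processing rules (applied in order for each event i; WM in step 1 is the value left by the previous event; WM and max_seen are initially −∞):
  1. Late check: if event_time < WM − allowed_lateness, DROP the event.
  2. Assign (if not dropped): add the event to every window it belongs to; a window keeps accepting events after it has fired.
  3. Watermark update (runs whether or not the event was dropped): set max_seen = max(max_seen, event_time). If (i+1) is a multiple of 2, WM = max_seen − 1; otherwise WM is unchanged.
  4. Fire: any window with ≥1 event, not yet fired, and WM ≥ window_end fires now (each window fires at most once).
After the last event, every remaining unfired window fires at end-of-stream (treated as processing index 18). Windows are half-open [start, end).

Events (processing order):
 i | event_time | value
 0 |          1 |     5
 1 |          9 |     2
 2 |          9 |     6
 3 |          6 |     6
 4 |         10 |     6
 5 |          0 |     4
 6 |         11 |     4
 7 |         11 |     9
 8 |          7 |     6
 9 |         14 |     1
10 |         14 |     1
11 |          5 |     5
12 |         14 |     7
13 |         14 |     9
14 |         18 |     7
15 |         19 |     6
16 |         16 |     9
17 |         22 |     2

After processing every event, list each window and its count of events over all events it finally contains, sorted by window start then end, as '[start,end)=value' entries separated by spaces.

i=0 t=1 v=5: → [0,5); WM=−∞
i=1 t=9 v=2: → [5,10); WM=8; [0,5) fires=1
i=2 t=9 v=6: → [5,10); WM=8
i=3 t=6 v=6: DROP (t<8-1); WM=8
i=4 t=10 v=6: → [10,15); WM=8
i=5 t=0 v=4: DROP (t<8-1); WM=9
i=6 t=11 v=4: → [10,15); WM=9
i=7 t=11 v=9: → [10,15); WM=10; [5,10) fires=2
i=8 t=7 v=6: DROP (t<10-1); WM=10
i=9 t=14 v=1: → [10,15); WM=13
i=10 t=14 v=1: → [10,15); WM=13
i=11 t=5 v=5: DROP (t<13-1); WM=13
i=12 t=14 v=7: → [10,15); WM=13
i=13 t=14 v=9: → [10,15); WM=13
i=14 t=18 v=7: → [15,20); WM=13
i=15 t=19 v=6: → [15,20); WM=18; [10,15) fires=7
i=16 t=16 v=9: DROP (t<18-1); WM=18
i=17 t=22 v=2: → [20,25); WM=21; [15,20) fires=2

[0,5)=1 [5,10)=2 [10,15)=7 [15,20)=2 [20,25)=1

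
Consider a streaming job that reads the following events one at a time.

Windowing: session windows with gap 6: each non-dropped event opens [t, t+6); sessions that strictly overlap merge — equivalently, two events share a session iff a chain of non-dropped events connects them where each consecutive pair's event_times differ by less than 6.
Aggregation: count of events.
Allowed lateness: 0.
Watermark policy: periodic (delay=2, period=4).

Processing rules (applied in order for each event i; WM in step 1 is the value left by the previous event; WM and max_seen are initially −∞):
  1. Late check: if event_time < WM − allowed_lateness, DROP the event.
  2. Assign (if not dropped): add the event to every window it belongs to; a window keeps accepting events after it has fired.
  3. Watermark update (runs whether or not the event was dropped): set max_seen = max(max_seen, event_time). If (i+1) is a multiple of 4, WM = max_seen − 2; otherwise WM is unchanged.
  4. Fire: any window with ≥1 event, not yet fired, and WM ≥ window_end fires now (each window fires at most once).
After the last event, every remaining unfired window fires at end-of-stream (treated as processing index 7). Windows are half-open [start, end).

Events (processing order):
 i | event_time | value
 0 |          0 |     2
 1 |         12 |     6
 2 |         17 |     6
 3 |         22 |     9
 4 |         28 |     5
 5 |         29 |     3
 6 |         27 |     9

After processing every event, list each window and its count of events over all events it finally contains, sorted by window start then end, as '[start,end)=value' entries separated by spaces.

i=0 t=0 v=2: → [0,6); WM=−∞
i=1 t=12 v=6: → [12,18); WM=−∞
i=2 t=17 v=6: → [12,23); WM=−∞
i=3 t=22 v=9: → [12,28); WM=20
i=4 t=28 v=5: → [28,34); WM=20
i=5 t=29 v=3: → [28,35); WM=20
i=6 t=27 v=9: → [12,35); WM=20

[0,6)=1 [12,35)=6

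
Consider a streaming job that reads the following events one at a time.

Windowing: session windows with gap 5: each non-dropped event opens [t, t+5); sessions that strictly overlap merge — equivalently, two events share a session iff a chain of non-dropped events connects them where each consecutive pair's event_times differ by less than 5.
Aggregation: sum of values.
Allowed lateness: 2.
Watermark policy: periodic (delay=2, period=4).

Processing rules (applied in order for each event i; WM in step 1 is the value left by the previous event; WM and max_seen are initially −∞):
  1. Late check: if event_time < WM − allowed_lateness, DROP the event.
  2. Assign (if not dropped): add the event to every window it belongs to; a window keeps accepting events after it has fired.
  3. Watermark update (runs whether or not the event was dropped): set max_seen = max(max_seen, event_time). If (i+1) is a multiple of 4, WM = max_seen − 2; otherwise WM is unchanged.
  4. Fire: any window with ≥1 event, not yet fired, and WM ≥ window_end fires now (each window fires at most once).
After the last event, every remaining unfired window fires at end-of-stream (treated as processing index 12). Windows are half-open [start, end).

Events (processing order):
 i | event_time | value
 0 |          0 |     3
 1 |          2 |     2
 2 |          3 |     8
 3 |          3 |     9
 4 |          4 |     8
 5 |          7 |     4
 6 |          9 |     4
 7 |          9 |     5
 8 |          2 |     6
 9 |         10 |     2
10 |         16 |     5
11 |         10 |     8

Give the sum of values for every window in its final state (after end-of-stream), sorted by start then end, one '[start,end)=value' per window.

i=0 t=0 v=3: → [0,5); WM=−∞
i=1 t=2 v=2: → [0,7); WM=−∞
i=2 t=3 v=8: → [0,8); WM=−∞
i=3 t=3 v=9: → [0,8); WM=1
i=4 t=4 v=8: → [0,9); WM=1
i=5 t=7 v=4: → [0,12); WM=1
i=6 t=9 v=4: → [0,14); WM=1
i=7 t=9 v=5: → [0,14); WM=7
i=8 t=2 v=6: DROP (t<7-2); WM=7
i=9 t=10 v=2: → [0,15); WM=7
i=10 t=16 v=5: → [16,21); WM=7
i=11 t=10 v=8: → [0,15); WM=14

[0,15)=53 [16,21)=5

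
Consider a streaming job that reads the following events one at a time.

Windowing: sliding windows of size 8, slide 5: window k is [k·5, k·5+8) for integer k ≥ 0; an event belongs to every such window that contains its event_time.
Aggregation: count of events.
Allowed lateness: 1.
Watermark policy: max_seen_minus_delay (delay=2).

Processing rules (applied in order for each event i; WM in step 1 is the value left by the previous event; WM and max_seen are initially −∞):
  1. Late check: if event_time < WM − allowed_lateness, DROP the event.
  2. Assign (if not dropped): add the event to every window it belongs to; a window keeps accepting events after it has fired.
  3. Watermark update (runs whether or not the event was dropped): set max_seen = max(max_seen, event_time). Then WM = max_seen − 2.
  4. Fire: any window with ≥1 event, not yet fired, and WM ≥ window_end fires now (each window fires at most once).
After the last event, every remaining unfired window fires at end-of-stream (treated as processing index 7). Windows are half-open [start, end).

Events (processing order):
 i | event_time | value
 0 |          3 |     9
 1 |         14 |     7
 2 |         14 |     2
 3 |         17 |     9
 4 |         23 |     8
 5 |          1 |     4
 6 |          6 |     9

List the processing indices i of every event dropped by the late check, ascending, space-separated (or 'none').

i=0 t=3 v=9: → [0,8); WM=1
i=1 t=14 v=7: → [10,18); WM=12; [0,8) fires=1
i=2 t=14 v=2: → [10,18); WM=12
i=3 t=17 v=9: → [15,23),[10,18); WM=15
i=4 t=23 v=8: → [20,28); WM=21; [10,18) fires=3
i=5 t=1 v=4: DROP (t<21-1); WM=21
i=6 t=6 v=9: DROP (t<21-1); WM=21

5 6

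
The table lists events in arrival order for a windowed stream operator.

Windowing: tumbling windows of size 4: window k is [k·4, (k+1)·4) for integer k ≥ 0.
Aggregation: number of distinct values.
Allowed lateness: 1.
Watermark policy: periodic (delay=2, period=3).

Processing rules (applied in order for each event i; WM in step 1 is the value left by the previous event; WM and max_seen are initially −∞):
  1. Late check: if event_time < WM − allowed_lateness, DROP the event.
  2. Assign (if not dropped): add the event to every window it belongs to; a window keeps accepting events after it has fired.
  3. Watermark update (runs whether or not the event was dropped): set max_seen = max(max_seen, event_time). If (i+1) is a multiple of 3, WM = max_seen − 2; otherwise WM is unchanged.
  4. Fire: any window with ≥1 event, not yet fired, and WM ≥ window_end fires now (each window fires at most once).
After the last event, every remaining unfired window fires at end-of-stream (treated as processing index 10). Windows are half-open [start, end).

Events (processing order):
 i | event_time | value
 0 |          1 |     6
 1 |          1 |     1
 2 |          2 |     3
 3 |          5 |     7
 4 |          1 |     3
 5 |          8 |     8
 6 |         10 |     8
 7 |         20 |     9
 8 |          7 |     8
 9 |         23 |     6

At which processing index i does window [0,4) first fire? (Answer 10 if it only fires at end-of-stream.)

5

i=0 t=1 v=6: → [0,4); WM=−∞
i=1 t=1 v=1: → [0,4); WM=−∞
i=2 t=2 v=3: → [0,4); WM=0
i=3 t=5 v=7: → [4,8); WM=0
i=4 t=1 v=3: → [0,4); WM=0
i=5 t=8 v=8: → [8,12); WM=6; [0,4) fires=3
i=6 t=10 v=8: → [8,12); WM=6
i=7 t=20 v=9: → [20,24); WM=6
i=8 t=7 v=8: → [4,8); WM=18; [4,8) fires=2 [8,12) fires=1
i=9 t=23 v=6: → [20,24); WM=18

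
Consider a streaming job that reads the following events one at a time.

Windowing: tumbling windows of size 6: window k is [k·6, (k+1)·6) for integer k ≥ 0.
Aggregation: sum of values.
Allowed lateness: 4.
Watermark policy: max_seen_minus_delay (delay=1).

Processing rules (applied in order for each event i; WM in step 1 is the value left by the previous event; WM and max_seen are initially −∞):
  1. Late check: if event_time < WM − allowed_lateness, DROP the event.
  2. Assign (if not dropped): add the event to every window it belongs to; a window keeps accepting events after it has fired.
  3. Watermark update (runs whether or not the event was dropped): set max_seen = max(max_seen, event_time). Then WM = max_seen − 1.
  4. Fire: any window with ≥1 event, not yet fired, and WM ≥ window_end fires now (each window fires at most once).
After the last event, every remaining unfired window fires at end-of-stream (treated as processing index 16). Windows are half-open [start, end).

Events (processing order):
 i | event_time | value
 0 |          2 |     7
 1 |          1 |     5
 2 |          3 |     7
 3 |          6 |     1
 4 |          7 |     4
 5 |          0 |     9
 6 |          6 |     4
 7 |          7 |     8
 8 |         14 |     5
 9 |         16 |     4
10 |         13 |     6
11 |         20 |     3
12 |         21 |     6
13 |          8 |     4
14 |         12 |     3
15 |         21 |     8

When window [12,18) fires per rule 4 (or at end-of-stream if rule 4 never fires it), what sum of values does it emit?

15

i=0 t=2 v=7: → [0,6); WM=1
i=1 t=1 v=5: → [0,6); WM=1
i=2 t=3 v=7: → [0,6); WM=2
i=3 t=6 v=1: → [6,12); WM=5
i=4 t=7 v=4: → [6,12); WM=6; [0,6) fires=19
i=5 t=0 v=9: DROP (t<6-4); WM=6
i=6 t=6 v=4: → [6,12); WM=6
i=7 t=7 v=8: → [6,12); WM=6
i=8 t=14 v=5: → [12,18); WM=13; [6,12) fires=17
i=9 t=16 v=4: → [12,18); WM=15
i=10 t=13 v=6: → [12,18); WM=15
i=11 t=20 v=3: → [18,24); WM=19; [12,18) fires=15
i=12 t=21 v=6: → [18,24); WM=20
i=13 t=8 v=4: DROP (t<20-4); WM=20
i=14 t=12 v=3: DROP (t<20-4); WM=20
i=15 t=21 v=8: → [18,24); WM=20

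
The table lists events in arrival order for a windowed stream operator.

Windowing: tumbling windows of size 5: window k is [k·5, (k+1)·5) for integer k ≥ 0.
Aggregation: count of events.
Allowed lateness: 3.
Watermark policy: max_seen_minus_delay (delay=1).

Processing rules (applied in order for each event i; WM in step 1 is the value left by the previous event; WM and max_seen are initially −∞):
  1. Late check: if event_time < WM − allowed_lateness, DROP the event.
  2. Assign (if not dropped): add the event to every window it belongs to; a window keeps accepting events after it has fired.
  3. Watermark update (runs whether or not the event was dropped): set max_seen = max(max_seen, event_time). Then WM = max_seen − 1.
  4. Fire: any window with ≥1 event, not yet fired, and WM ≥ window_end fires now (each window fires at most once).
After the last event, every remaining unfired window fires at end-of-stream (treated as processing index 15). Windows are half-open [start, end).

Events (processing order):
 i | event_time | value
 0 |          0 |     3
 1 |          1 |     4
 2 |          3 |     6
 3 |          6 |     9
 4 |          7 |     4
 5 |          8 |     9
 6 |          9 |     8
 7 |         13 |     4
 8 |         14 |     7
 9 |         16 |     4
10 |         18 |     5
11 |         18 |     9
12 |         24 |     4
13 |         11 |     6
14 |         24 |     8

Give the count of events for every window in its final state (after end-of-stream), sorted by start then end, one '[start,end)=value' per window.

i=0 t=0 v=3: → [0,5); WM=-1
i=1 t=1 v=4: → [0,5); WM=0
i=2 t=3 v=6: → [0,5); WM=2
i=3 t=6 v=9: → [5,10); WM=5; [0,5) fires=3
i=4 t=7 v=4: → [5,10); WM=6
i=5 t=8 v=9: → [5,10); WM=7
i=6 t=9 v=8: → [5,10); WM=8
i=7 t=13 v=4: → [10,15); WM=12; [5,10) fires=4
i=8 t=14 v=7: → [10,15); WM=13
i=9 t=16 v=4: → [15,20); WM=15; [10,15) fires=2
i=10 t=18 v=5: → [15,20); WM=17
i=11 t=18 v=9: → [15,20); WM=17
i=12 t=24 v=4: → [20,25); WM=23; [15,20) fires=3
i=13 t=11 v=6: DROP (t<23-3); WM=23
i=14 t=24 v=8: → [20,25); WM=23

[0,5)=3 [5,10)=4 [10,15)=2 [15,20)=3 [20,25)=2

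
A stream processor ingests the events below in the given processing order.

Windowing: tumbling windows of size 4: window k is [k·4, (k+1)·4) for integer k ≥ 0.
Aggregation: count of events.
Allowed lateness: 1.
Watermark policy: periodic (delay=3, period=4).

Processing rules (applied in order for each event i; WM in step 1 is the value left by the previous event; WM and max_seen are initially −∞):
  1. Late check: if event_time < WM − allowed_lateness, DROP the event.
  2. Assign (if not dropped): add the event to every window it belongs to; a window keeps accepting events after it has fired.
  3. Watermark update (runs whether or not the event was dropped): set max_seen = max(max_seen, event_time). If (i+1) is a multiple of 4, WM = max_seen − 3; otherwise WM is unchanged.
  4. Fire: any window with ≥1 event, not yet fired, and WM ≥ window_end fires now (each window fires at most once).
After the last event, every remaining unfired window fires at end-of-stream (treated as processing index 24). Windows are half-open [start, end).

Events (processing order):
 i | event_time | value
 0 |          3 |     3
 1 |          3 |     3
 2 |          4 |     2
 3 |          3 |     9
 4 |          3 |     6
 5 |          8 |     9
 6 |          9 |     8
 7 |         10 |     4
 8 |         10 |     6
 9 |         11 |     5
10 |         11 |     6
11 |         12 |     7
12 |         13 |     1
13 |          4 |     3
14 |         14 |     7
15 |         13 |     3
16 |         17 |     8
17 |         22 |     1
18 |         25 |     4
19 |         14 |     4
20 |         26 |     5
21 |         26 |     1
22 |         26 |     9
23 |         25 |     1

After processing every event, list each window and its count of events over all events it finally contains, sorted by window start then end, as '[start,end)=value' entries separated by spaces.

i=0 t=3 v=3: → [0,4); WM=−∞
i=1 t=3 v=3: → [0,4); WM=−∞
i=2 t=4 v=2: → [4,8); WM=−∞
i=3 t=3 v=9: → [0,4); WM=1
i=4 t=3 v=6: → [0,4); WM=1
i=5 t=8 v=9: → [8,12); WM=1
i=6 t=9 v=8: → [8,12); WM=1
i=7 t=10 v=4: → [8,12); WM=7; [0,4) fires=4
i=8 t=10 v=6: → [8,12); WM=7
i=9 t=11 v=5: → [8,12); WM=7
i=10 t=11 v=6: → [8,12); WM=7
i=11 t=12 v=7: → [12,16); WM=9; [4,8) fires=1
i=12 t=13 v=1: → [12,16); WM=9
i=13 t=4 v=3: DROP (t<9-1); WM=9
i=14 t=14 v=7: → [12,16); WM=9
i=15 t=13 v=3: → [12,16); WM=11
i=16 t=17 v=8: → [16,20); WM=11
i=17 t=22 v=1: → [20,24); WM=11
i=18 t=25 v=4: → [24,28); WM=11
i=19 t=14 v=4: → [12,16); WM=22; [8,12) fires=6 [12,16) fires=5 [16,20) fires=1
i=20 t=26 v=5: → [24,28); WM=22
i=21 t=26 v=1: → [24,28); WM=22
i=22 t=26 v=9: → [24,28); WM=22
i=23 t=25 v=1: → [24,28); WM=23

[0,4)=4 [4,8)=1 [8,12)=6 [12,16)=5 [16,20)=1 [20,24)=1 [24,28)=5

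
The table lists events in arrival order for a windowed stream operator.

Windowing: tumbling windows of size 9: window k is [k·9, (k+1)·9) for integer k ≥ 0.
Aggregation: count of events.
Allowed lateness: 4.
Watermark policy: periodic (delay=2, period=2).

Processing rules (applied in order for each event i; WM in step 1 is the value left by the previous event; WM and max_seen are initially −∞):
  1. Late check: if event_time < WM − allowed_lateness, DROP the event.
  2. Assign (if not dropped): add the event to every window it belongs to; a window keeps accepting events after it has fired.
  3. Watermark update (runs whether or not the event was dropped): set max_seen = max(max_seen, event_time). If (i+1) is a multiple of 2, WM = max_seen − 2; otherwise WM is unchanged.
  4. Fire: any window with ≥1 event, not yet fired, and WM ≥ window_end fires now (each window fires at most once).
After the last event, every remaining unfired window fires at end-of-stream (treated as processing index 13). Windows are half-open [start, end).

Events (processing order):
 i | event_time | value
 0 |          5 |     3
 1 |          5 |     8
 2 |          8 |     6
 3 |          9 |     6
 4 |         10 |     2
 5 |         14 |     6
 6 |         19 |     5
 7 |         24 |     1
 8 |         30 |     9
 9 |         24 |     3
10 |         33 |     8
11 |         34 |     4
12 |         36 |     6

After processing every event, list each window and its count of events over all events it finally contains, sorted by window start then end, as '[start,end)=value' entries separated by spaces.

[0,9)=3 [9,18)=3 [18,27)=3 [27,36)=3 [36,45)=1

i=0 t=5 v=3: → [0,9); WM=−∞
i=1 t=5 v=8: → [0,9); WM=3
i=2 t=8 v=6: → [0,9); WM=3
i=3 t=9 v=6: → [9,18); WM=7
i=4 t=10 v=2: → [9,18); WM=7
i=5 t=14 v=6: → [9,18); WM=12; [0,9) fires=3
i=6 t=19 v=5: → [18,27); WM=12
i=7 t=24 v=1: → [18,27); WM=22; [9,18) fires=3
i=8 t=30 v=9: → [27,36); WM=22
i=9 t=24 v=3: → [18,27); WM=28; [18,27) fires=3
i=10 t=33 v=8: → [27,36); WM=28
i=11 t=34 v=4: → [27,36); WM=32
i=12 t=36 v=6: → [36,45); WM=32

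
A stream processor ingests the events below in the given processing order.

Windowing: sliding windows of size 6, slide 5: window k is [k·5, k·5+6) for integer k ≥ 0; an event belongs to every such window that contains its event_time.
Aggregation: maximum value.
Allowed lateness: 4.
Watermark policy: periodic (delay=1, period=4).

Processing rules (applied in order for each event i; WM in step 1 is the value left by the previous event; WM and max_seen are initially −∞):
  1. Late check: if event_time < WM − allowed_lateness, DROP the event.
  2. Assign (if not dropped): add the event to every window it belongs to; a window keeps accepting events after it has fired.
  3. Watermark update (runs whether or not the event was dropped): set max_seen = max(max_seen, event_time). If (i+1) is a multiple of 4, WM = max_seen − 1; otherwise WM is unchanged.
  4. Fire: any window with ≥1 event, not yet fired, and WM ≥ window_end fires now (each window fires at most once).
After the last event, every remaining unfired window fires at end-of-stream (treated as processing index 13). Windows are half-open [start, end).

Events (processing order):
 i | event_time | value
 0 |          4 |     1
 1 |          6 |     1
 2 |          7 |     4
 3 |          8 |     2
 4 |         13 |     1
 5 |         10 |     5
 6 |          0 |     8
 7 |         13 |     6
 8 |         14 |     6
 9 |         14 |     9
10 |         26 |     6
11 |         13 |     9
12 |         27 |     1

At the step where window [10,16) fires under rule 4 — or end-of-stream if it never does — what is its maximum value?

i=0 t=4 v=1: → [0,6); WM=−∞
i=1 t=6 v=1: → [5,11); WM=−∞
i=2 t=7 v=4: → [5,11); WM=−∞
i=3 t=8 v=2: → [5,11); WM=7; [0,6) fires=1
i=4 t=13 v=1: → [10,16); WM=7
i=5 t=10 v=5: → [10,16),[5,11); WM=7
i=6 t=0 v=8: DROP (t<7-4); WM=7
i=7 t=13 v=6: → [10,16); WM=12; [5,11) fires=5
i=8 t=14 v=6: → [10,16); WM=12
i=9 t=14 v=9: → [10,16); WM=12
i=10 t=26 v=6: → [25,31); WM=12
i=11 t=13 v=9: → [10,16); WM=25; [10,16) fires=9
i=12 t=27 v=1: → [25,31); WM=25

9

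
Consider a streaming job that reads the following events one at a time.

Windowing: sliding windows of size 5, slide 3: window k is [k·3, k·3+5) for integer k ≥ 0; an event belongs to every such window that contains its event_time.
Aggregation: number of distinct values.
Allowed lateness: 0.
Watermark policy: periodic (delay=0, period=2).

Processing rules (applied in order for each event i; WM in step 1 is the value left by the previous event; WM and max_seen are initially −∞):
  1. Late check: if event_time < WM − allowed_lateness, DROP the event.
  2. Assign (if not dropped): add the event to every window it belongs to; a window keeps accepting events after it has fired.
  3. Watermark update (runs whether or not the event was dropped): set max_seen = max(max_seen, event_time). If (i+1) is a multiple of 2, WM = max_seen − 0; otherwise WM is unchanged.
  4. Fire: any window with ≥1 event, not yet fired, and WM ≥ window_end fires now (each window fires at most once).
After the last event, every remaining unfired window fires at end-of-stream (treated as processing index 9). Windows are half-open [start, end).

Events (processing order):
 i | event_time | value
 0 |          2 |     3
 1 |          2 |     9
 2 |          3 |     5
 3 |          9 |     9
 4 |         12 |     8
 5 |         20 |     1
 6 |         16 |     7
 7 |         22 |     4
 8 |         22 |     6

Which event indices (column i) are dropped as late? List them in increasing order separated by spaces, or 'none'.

6

i=0 t=2 v=3: → [0,5); WM=−∞
i=1 t=2 v=9: → [0,5); WM=2
i=2 t=3 v=5: → [3,8),[0,5); WM=2
i=3 t=9 v=9: → [9,14),[6,11); WM=9; [0,5) fires=3 [3,8) fires=1
i=4 t=12 v=8: → [12,17),[9,14); WM=9
i=5 t=20 v=1: → [18,23); WM=20; [6,11) fires=1 [9,14) fires=2 [12,17) fires=1
i=6 t=16 v=7: DROP (t<20-0); WM=20
i=7 t=22 v=4: → [21,26),[18,23); WM=22
i=8 t=22 v=6: → [21,26),[18,23); WM=22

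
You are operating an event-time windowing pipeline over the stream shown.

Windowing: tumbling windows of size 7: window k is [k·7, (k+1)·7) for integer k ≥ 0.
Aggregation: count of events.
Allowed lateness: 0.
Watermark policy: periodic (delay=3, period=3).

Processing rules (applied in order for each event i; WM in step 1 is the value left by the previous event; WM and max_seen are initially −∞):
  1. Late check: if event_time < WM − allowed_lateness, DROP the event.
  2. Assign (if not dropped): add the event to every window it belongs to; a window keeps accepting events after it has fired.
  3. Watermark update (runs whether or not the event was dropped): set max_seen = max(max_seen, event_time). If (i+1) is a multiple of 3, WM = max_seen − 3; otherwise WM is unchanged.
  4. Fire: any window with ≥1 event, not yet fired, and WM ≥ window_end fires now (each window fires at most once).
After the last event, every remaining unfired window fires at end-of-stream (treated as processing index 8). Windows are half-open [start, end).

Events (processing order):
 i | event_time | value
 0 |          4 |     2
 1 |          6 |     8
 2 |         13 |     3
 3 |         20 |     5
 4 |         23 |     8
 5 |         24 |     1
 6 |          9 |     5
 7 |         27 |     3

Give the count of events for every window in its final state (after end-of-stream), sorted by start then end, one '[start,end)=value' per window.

i=0 t=4 v=2: → [0,7); WM=−∞
i=1 t=6 v=8: → [0,7); WM=−∞
i=2 t=13 v=3: → [7,14); WM=10; [0,7) fires=2
i=3 t=20 v=5: → [14,21); WM=10
i=4 t=23 v=8: → [21,28); WM=10
i=5 t=24 v=1: → [21,28); WM=21; [7,14) fires=1 [14,21) fires=1
i=6 t=9 v=5: DROP (t<21-0); WM=21
i=7 t=27 v=3: → [21,28); WM=21

[0,7)=2 [7,14)=1 [14,21)=1 [21,28)=3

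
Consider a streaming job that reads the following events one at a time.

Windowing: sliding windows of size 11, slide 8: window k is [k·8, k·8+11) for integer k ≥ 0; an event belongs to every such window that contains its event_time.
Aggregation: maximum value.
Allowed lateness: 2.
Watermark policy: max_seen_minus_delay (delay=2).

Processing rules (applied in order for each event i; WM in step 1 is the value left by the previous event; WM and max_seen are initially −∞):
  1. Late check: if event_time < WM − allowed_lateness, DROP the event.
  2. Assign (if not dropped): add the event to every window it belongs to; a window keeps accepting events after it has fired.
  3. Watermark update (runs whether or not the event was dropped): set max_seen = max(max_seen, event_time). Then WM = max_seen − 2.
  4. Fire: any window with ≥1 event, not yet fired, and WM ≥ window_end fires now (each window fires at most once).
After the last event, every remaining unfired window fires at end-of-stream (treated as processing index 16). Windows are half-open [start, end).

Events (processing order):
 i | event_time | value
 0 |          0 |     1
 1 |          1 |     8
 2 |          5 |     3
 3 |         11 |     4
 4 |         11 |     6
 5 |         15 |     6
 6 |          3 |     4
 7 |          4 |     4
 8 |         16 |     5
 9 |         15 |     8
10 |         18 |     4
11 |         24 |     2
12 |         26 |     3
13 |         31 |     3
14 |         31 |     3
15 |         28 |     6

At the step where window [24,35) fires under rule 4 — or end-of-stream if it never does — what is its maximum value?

6

i=0 t=0 v=1: → [0,11); WM=-2
i=1 t=1 v=8: → [0,11); WM=-1
i=2 t=5 v=3: → [0,11); WM=3
i=3 t=11 v=4: → [8,19); WM=9
i=4 t=11 v=6: → [8,19); WM=9
i=5 t=15 v=6: → [8,19); WM=13; [0,11) fires=8
i=6 t=3 v=4: DROP (t<13-2); WM=13
i=7 t=4 v=4: DROP (t<13-2); WM=13
i=8 t=16 v=5: → [16,27),[8,19); WM=14
i=9 t=15 v=8: → [8,19); WM=14
i=10 t=18 v=4: → [16,27),[8,19); WM=16
i=11 t=24 v=2: → [24,35),[16,27); WM=22; [8,19) fires=8
i=12 t=26 v=3: → [24,35),[16,27); WM=24
i=13 t=31 v=3: → [24,35); WM=29; [16,27) fires=5
i=14 t=31 v=3: → [24,35); WM=29
i=15 t=28 v=6: → [24,35); WM=29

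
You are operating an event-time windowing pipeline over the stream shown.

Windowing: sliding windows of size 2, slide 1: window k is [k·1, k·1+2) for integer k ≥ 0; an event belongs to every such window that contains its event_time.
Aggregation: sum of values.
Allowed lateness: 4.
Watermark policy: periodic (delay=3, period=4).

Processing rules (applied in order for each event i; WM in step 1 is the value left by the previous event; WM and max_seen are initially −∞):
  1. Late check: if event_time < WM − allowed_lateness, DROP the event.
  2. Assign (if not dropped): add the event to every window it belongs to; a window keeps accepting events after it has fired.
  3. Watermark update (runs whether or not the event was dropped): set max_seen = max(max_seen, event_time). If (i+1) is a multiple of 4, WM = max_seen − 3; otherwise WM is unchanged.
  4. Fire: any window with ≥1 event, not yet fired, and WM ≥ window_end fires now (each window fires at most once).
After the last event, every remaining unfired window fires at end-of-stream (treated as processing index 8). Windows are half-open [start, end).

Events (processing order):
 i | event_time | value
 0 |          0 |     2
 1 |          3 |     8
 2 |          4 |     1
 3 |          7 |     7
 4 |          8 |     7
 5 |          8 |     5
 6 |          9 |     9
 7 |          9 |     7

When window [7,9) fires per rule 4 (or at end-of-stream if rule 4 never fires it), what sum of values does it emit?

i=0 t=0 v=2: → [0,2); WM=−∞
i=1 t=3 v=8: → [3,5),[2,4); WM=−∞
i=2 t=4 v=1: → [4,6),[3,5); WM=−∞
i=3 t=7 v=7: → [7,9),[6,8); WM=4; [0,2) fires=2 [2,4) fires=8
i=4 t=8 v=7: → [8,10),[7,9); WM=4
i=5 t=8 v=5: → [8,10),[7,9); WM=4
i=6 t=9 v=9: → [9,11),[8,10); WM=4
i=7 t=9 v=7: → [9,11),[8,10); WM=6; [3,5) fires=9 [4,6) fires=1

19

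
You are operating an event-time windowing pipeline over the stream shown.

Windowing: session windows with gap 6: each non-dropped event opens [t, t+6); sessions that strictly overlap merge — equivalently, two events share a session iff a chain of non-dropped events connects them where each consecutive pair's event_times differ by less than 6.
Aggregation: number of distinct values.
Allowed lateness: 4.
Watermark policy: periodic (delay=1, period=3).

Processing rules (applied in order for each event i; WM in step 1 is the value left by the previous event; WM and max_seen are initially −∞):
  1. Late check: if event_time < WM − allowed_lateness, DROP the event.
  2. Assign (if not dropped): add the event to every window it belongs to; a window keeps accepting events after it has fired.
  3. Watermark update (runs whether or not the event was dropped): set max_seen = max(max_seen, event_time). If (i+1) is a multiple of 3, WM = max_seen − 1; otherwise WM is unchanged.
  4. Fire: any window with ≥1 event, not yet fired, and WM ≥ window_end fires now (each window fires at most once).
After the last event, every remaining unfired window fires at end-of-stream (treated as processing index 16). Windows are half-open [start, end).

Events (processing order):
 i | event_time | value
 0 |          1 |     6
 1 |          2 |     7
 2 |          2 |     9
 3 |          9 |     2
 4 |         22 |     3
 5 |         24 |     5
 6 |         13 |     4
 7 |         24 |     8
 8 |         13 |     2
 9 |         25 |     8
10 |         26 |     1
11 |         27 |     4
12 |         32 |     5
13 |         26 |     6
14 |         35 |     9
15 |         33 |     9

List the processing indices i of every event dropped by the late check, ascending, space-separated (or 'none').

6 8

i=0 t=1 v=6: → [1,7); WM=−∞
i=1 t=2 v=7: → [1,8); WM=−∞
i=2 t=2 v=9: → [1,8); WM=1
i=3 t=9 v=2: → [9,15); WM=1
i=4 t=22 v=3: → [22,28); WM=1
i=5 t=24 v=5: → [22,30); WM=23
i=6 t=13 v=4: DROP (t<23-4); WM=23
i=7 t=24 v=8: → [22,30); WM=23
i=8 t=13 v=2: DROP (t<23-4); WM=23
i=9 t=25 v=8: → [22,31); WM=23
i=10 t=26 v=1: → [22,32); WM=23
i=11 t=27 v=4: → [22,33); WM=26
i=12 t=32 v=5: → [22,38); WM=26
i=13 t=26 v=6: → [22,38); WM=26
i=14 t=35 v=9: → [22,41); WM=34
i=15 t=33 v=9: → [22,41); WM=34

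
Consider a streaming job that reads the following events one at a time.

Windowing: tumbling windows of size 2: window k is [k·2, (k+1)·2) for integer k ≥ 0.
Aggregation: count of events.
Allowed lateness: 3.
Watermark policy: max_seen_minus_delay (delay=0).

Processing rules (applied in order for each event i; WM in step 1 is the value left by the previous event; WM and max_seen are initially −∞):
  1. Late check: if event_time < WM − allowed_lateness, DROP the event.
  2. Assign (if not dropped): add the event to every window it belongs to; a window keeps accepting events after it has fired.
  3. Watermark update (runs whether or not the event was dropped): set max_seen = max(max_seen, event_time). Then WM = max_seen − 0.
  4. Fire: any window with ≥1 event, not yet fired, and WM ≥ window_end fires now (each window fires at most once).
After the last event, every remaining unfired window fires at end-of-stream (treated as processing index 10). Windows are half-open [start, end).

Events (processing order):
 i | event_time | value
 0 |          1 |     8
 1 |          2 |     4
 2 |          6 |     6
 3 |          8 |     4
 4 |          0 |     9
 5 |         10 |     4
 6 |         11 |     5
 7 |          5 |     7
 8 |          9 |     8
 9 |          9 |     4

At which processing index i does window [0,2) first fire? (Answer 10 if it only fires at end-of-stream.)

i=0 t=1 v=8: → [0,2); WM=1
i=1 t=2 v=4: → [2,4); WM=2; [0,2) fires=1
i=2 t=6 v=6: → [6,8); WM=6; [2,4) fires=1
i=3 t=8 v=4: → [8,10); WM=8; [6,8) fires=1
i=4 t=0 v=9: DROP (t<8-3); WM=8
i=5 t=10 v=4: → [10,12); WM=10; [8,10) fires=1
i=6 t=11 v=5: → [10,12); WM=11
i=7 t=5 v=7: DROP (t<11-3); WM=11
i=8 t=9 v=8: → [8,10); WM=11
i=9 t=9 v=4: → [8,10); WM=11

1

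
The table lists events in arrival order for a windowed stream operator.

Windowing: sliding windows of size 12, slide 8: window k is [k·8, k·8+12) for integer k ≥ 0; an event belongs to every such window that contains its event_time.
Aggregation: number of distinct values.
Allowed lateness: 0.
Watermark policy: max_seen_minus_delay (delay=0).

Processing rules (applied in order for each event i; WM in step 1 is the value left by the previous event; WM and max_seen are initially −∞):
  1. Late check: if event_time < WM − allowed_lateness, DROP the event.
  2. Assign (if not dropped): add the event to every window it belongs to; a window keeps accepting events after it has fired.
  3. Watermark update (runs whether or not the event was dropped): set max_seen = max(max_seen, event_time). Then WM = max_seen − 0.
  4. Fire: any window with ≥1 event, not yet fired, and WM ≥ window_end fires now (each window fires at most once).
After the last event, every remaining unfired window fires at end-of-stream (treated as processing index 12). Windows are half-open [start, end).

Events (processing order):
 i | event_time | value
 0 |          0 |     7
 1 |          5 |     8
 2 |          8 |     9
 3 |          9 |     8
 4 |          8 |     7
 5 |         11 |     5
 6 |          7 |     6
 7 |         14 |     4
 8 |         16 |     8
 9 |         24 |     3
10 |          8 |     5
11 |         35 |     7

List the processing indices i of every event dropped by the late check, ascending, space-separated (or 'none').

i=0 t=0 v=7: → [0,12); WM=0
i=1 t=5 v=8: → [0,12); WM=5
i=2 t=8 v=9: → [8,20),[0,12); WM=8
i=3 t=9 v=8: → [8,20),[0,12); WM=9
i=4 t=8 v=7: DROP (t<9-0); WM=9
i=5 t=11 v=5: → [8,20),[0,12); WM=11
i=6 t=7 v=6: DROP (t<11-0); WM=11
i=7 t=14 v=4: → [8,20); WM=14; [0,12) fires=4
i=8 t=16 v=8: → [16,28),[8,20); WM=16
i=9 t=24 v=3: → [24,36),[16,28); WM=24; [8,20) fires=4
i=10 t=8 v=5: DROP (t<24-0); WM=24
i=11 t=35 v=7: → [32,44),[24,36); WM=35; [16,28) fires=2

4 6 10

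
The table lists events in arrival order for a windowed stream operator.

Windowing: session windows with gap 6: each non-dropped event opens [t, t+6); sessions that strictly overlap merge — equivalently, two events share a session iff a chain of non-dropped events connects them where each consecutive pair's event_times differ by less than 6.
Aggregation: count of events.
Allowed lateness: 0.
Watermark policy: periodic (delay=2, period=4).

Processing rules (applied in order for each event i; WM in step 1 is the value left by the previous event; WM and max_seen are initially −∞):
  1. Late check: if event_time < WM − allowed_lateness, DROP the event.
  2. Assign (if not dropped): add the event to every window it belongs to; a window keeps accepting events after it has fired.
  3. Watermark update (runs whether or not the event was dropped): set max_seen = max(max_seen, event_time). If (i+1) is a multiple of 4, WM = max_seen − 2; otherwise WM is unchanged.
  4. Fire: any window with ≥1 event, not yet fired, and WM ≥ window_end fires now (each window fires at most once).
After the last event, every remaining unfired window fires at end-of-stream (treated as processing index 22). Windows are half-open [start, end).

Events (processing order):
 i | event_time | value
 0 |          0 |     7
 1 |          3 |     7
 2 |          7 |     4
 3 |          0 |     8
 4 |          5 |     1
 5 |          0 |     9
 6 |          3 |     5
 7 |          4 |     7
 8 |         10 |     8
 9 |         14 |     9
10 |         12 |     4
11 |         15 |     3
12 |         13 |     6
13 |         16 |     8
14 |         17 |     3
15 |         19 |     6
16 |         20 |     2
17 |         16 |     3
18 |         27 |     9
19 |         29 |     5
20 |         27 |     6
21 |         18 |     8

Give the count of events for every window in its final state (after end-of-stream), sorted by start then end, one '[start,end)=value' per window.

[0,26)=14 [27,35)=3

i=0 t=0 v=7: → [0,6); WM=−∞
i=1 t=3 v=7: → [0,9); WM=−∞
i=2 t=7 v=4: → [0,13); WM=−∞
i=3 t=0 v=8: → [0,13); WM=5
i=4 t=5 v=1: → [0,13); WM=5
i=5 t=0 v=9: DROP (t<5-0); WM=5
i=6 t=3 v=5: DROP (t<5-0); WM=5
i=7 t=4 v=7: DROP (t<5-0); WM=5
i=8 t=10 v=8: → [0,16); WM=5
i=9 t=14 v=9: → [0,20); WM=5
i=10 t=12 v=4: → [0,20); WM=5
i=11 t=15 v=3: → [0,21); WM=13
i=12 t=13 v=6: → [0,21); WM=13
i=13 t=16 v=8: → [0,22); WM=13
i=14 t=17 v=3: → [0,23); WM=13
i=15 t=19 v=6: → [0,25); WM=17
i=16 t=20 v=2: → [0,26); WM=17
i=17 t=16 v=3: DROP (t<17-0); WM=17
i=18 t=27 v=9: → [27,33); WM=17
i=19 t=29 v=5: → [27,35); WM=27
i=20 t=27 v=6: → [27,35); WM=27
i=21 t=18 v=8: DROP (t<27-0); WM=27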